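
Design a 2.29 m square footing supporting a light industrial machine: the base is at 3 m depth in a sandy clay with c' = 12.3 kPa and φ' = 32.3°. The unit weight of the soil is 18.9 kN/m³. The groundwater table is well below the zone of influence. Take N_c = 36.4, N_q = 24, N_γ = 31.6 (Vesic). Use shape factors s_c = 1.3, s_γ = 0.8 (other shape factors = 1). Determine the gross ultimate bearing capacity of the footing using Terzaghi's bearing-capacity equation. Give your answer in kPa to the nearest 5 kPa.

q = γ·D_f = 18.9 × 3 = 56.7 kPa.
c·N_c·s_c = 12.3 × 36.4 × 1.3 = 582.04 kPa
q·N_q = 56.7 × 24 = 1360.8 kPa
0.5·γ·B·N_γ·s_γ = 0.5 × 18.9 × 2.29 × 31.6 × 0.8 = 547.07 kPa
q_ult = 582.04 + 1360.8 + 547.07 = 2489.9 kPa.

q_ult ≈ 2490 kPa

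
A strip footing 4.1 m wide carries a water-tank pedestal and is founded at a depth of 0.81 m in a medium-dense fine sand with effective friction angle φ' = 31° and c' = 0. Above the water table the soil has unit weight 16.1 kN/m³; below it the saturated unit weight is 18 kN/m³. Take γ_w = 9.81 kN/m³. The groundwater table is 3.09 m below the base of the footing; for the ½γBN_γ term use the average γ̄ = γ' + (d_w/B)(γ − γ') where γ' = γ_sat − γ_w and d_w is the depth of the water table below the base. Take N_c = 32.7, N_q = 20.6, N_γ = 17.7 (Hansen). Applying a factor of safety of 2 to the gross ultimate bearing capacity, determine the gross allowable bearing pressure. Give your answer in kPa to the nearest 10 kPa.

Overburden at base level: q = 16.1 × 0.81 = 13.041 kPa.
The water table is 3.09 m below the base (< B = 4.1 m), so the ½γBN_γ term uses γ̄ = γ' + (d_w/B)(γ − γ') = 8.19 + (3.09/4.1)(16.1 − 8.19) = 14.151 kN/m³.
Surcharge term q·N_q = 13.041 × 20.6 = 268.64 kPa; self-weight term 0.5·γ·B·N_γ = 0.5 × 14.151 × 4.1 × 17.7 = 513.48 kPa.
q_ult = 268.64 + 513.48 = 782.13 kPa.
q_all = q_ult / FS = 782.13 / 2 = 391.06 kPa.

q_all ≈ 390 kPa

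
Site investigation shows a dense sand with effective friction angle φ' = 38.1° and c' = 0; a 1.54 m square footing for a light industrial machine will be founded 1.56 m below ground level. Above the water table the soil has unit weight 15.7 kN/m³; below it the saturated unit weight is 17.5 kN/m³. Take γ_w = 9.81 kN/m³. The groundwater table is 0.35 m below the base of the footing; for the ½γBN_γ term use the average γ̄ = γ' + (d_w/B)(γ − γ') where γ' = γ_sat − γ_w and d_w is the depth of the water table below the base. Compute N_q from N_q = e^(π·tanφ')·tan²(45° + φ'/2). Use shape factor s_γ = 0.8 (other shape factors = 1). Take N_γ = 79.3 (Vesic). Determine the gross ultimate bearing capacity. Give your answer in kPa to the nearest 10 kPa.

q_ult ≈ 1680 kPa

tan38.1° = 0.7841, so N_q = e^(π×0.7841)·tan²(64.05°) = 11.744 × 4.222 = 49.59.
q = γ·D_f = 15.7 × 1.56 = 24.492 kPa.
γ' = 7.69 kN/m³; averaging over the depth B below the base, γ̄ = γ' + (d_w/B)(γ − γ') = 9.5105 kN/m³.
q·N_q = 24.492 × 49.587 = 1214.5 kPa
0.5·γ·B·N_γ·s_γ = 0.5 × 9.5105 × 1.54 × 79.3 × 0.8 = 464.57 kPa
q_ult = 1214.5 + 464.57 = 1679.1 kPa.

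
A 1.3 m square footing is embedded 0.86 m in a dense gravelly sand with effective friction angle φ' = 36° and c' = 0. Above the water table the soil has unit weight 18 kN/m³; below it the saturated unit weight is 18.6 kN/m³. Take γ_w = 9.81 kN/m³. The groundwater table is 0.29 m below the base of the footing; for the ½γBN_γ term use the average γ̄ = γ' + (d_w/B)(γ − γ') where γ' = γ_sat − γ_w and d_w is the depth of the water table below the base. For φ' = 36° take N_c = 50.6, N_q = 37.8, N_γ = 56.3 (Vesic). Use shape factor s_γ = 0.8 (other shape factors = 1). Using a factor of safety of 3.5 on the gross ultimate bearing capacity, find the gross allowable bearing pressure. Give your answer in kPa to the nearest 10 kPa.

Effective surcharge at the founding depth q = γ·D_f = 18 × 0.86 = 15.48 kPa.
With d_w = 0.29 m < B, γ̄ = 8.79 + (0.29/1.3) × (18 − 8.79) = 10.845 kN/m³.
q_ult = q·N_q + 0.5·γ·B·N_γ·s_γ
     = 15.48 × 37.8 + 0.5 × 10.845 × 1.3 × 56.3 × 0.8
     = 585.14 + 317.48 = 902.63 kPa.
q_all = 902.63 / 3.5 = 257.89 kPa.

q_all ≈ 260 kPa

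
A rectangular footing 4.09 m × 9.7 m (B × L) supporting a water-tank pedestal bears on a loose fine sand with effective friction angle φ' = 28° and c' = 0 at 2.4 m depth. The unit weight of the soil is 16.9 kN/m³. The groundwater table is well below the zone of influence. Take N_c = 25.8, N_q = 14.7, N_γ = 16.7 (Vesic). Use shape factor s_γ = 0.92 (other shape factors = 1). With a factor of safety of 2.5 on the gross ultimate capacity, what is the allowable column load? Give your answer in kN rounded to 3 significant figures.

q = γ·D_f = 16.9 × 2.4 = 40.56 kPa.
q·N_q = 40.56 × 14.7 = 596.23 kPa
0.5·γ·B·N_γ·s_γ = 0.5 × 16.9 × 4.09 × 16.7 × 0.92 = 530.99 kPa
q_ult = 596.23 + 530.99 = 1127.2 kPa.
Gross allowable pressure q_all = 1127.2 / 2.5 = 450.89 kPa.
Footing area = 39.673 m², so allowable column load = 450.89 × 39.673 = 17888 kN.

P_all ≈ 17900 kN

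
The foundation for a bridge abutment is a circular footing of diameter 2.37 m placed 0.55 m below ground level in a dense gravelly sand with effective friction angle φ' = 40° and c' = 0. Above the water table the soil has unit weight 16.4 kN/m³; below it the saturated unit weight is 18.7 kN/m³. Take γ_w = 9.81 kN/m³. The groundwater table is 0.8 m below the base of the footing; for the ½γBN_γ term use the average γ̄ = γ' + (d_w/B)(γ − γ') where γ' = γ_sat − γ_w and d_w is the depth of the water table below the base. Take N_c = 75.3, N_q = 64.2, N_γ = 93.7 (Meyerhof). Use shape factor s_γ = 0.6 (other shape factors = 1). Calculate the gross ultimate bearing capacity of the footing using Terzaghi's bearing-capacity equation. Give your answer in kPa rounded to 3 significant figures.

q = γ·D_f = 16.4 × 0.55 = 9.02 kPa.
γ' = 8.89 kN/m³; averaging over the depth B below the base, γ̄ = γ' + (d_w/B)(γ − γ') = 11.425 kN/m³.
q·N_q = 9.02 × 64.2 = 579.08 kPa
0.5·γ·B·N_γ·s_γ = 0.5 × 11.425 × 2.37 × 93.7 × 0.6 = 761.14 kPa
q_ult = 579.08 + 761.14 = 1340.2 kPa.

q_ult ≈ 1340 kPa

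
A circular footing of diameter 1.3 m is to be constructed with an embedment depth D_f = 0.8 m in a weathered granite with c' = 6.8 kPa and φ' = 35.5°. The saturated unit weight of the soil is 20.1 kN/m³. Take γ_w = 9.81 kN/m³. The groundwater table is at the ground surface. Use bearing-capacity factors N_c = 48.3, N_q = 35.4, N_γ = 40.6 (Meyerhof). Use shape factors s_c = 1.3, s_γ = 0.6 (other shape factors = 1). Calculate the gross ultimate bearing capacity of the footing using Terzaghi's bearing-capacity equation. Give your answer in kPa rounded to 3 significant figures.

q_ult ≈ 881 kPa

γ' = 20.1 − 9.81 = 10.29 kN/m³ (submerged throughout). q = 10.29 × 0.8 = 8.232 kPa; the same γ' applies in the ½γBN_γ term.
c·N_c·s_c = 6.8 × 48.3 × 1.3 = 426.97 kPa
q·N_q = 8.232 × 35.4 = 291.41 kPa
0.5·γ·B·N_γ·s_γ = 0.5 × 10.29 × 1.3 × 40.6 × 0.6 = 162.93 kPa
q_ult = 426.97 + 291.41 + 162.93 = 881.32 kPa.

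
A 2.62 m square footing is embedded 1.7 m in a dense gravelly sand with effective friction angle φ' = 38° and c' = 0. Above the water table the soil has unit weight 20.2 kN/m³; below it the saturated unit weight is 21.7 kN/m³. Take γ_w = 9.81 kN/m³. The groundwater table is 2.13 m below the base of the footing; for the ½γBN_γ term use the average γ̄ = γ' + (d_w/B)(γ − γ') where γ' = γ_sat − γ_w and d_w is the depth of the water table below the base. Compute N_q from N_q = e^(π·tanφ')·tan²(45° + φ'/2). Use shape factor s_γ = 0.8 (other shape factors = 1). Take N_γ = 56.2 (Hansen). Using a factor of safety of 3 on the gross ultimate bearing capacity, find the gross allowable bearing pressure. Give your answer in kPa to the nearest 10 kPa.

N_q = e^(π·tan38°)·tan²(64°) = 48.93.
Overburden at base level: q = 20.2 × 1.7 = 34.34 kPa.
The water table is 2.13 m below the base (< B = 2.62 m), so the ½γBN_γ term uses γ̄ = γ' + (d_w/B)(γ − γ') = 11.89 + (2.13/2.62)(20.2 − 11.89) = 18.646 kN/m³.
Surcharge term q·N_q = 34.34 × 48.933 = 1680.4 kPa; self-weight term 0.5·γ·B·N_γ·s_γ = 0.5 × 18.646 × 2.62 × 56.2 × 0.8 = 1098.2 kPa.
q_ult = 1680.4 + 1098.2 = 2778.6 kPa.
q_all = 2778.6 / 3 = 926.19 kPa.

q_all ≈ 930 kPa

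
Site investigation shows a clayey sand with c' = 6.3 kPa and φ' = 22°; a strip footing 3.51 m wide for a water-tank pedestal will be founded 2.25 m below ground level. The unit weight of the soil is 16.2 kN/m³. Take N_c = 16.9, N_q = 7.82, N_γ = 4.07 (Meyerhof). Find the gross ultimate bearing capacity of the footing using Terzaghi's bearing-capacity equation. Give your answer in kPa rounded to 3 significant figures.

q = γ·D_f = 16.2 × 2.25 = 36.45 kPa.
c·N_c = 6.3 × 16.9 = 106.47 kPa
q·N_q = 36.45 × 7.82 = 285.04 kPa
0.5·γ·B·N_γ = 0.5 × 16.2 × 3.51 × 4.07 = 115.71 kPa
q_ult = 106.47 + 285.04 + 115.71 = 507.22 kPa.

q_ult ≈ 507 kPa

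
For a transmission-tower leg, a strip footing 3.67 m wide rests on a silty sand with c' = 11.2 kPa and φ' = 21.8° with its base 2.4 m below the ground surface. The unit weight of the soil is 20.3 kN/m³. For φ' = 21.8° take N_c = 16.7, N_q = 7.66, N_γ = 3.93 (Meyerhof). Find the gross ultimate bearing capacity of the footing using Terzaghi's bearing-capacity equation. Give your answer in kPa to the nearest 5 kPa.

Effective surcharge at the founding depth q = γ·D_f = 20.3 × 2.4 = 48.72 kPa.
q_ult = c·N_c + q·N_q + 0.5·γ·B·N_γ
     = 11.2 × 16.7 + 48.72 × 7.66 + 0.5 × 20.3 × 3.67 × 3.93
     = 187.04 + 373.2 + 146.39 = 706.63 kPa.

q_ult ≈ 705 kPa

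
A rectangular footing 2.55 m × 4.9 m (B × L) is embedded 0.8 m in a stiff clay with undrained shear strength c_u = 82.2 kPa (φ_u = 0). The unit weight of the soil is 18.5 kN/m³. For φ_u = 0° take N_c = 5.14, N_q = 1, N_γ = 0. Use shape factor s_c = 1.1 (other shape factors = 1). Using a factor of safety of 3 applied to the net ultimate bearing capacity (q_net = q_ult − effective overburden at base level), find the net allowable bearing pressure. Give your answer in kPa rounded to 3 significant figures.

q_all(net) ≈ 155 kPa

Effective surcharge at the founding depth q = γ·D_f = 18.5 × 0.8 = 14.8 kPa.
q_ult = c·N_c·s_c + q·N_q
     = 82.2 × 5.14 × 1.1 + 14.8 × 1
     = 464.76 + 14.8 = 479.56 kPa.
Net ultimate: q_net = 479.56 − 14.8 = 464.76 kPa.
q_all(net) = 464.76 / 3 = 154.92 kPa.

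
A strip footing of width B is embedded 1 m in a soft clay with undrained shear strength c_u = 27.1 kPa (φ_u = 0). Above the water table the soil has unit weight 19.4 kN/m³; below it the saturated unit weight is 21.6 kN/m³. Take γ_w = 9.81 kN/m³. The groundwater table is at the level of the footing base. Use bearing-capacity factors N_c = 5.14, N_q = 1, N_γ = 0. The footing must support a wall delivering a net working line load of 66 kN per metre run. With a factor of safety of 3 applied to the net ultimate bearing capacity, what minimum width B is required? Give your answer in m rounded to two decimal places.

B = 1.42 m

Overburden at base level: q = 19.4 × 1 = 19.4 kPa.
Cohesion term c·N_c = 27.1 × 5.14 = 139.29 kPa; surcharge term q·N_q = 19.4 × 1 = 19.4 kPa.
q_ult = 139.29 + 19.4 = 158.69 kPa.
For φ = 0 the ½γBN_γ term vanishes, so q_ult is independent of B. q_net = 158.69 − 19.4 = 139.29 kPa; q_all(net) = 139.29/3 = 46.431 kPa.
Required width B = w / q_all(net) = 66 / 46.431 = 1.421 m.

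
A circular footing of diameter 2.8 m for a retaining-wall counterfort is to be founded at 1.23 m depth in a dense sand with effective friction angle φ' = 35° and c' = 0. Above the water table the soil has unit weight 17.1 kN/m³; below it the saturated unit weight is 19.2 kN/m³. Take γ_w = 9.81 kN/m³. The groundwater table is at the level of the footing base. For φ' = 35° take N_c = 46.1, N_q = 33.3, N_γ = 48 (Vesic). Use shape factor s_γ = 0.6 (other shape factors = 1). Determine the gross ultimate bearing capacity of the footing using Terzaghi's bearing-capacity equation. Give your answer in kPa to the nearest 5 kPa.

q_ult ≈ 1080 kPa

Overburden at base level: q = 17.1 × 1.23 = 21.033 kPa.
Below the base the soil is submerged, so the ½γBN_γ term uses γ' = 19.2 − 9.81 = 9.39 kN/m³.
Surcharge term q·N_q = 21.033 × 33.3 = 700.4 kPa; self-weight term 0.5·γ·B·N_γ·s_γ = 0.5 × 9.39 × 2.8 × 48 × 0.6 = 378.6 kPa.
q_ult = 700.4 + 378.6 = 1079 kPa.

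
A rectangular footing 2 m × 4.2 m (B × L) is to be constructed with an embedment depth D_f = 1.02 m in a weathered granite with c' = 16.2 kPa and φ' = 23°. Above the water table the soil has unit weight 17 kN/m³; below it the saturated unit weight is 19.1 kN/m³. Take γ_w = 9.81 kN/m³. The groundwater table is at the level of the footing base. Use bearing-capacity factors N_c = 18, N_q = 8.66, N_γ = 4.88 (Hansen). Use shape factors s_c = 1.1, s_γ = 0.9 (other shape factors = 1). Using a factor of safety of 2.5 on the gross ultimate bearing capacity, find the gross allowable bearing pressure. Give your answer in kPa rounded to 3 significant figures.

q_all ≈ 205 kPa

Overburden at base level: q = 17 × 1.02 = 17.34 kPa.
Below the base the soil is submerged, so the ½γBN_γ term uses γ' = 19.1 − 9.81 = 9.29 kN/m³.
Cohesion term c·N_c·s_c = 16.2 × 18 × 1.1 = 320.76 kPa; surcharge term q·N_q = 17.34 × 8.66 = 150.16 kPa; self-weight term 0.5·γ·B·N_γ·s_γ = 0.5 × 9.29 × 2 × 4.88 × 0.9 = 40.802 kPa.
q_ult = 320.76 + 150.16 + 40.802 = 511.73 kPa.
q_all = 511.73 / 2.5 = 204.69 kPa.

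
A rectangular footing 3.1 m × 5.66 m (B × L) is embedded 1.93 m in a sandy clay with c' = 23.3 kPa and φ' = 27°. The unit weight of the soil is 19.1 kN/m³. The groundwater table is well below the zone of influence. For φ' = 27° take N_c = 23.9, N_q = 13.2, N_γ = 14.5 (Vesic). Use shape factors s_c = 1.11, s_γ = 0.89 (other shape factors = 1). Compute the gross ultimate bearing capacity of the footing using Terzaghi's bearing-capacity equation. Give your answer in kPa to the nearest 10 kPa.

q_ult ≈ 1490 kPa

Overburden at base level: q = 19.1 × 1.93 = 36.863 kPa.
Cohesion term c·N_c·s_c = 23.3 × 23.9 × 1.11 = 618.13 kPa; surcharge term q·N_q = 36.863 × 13.2 = 486.59 kPa; self-weight term 0.5·γ·B·N_γ·s_γ = 0.5 × 19.1 × 3.1 × 14.5 × 0.89 = 382.05 kPa.
q_ult = 618.13 + 486.59 + 382.05 = 1486.8 kPa.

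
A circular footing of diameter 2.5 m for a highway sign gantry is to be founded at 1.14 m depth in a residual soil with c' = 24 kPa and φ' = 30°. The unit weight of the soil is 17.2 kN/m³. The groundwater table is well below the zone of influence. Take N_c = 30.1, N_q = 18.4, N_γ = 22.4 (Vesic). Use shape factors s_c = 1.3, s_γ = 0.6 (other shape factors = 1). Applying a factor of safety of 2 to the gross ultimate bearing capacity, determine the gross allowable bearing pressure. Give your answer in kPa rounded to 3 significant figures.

Effective surcharge at the founding depth q = γ·D_f = 17.2 × 1.14 = 19.608 kPa.
q_ult = c·N_c·s_c + q·N_q + 0.5·γ·B·N_γ·s_γ
     = 24 × 30.1 × 1.3 + 19.608 × 18.4 + 0.5 × 17.2 × 2.5 × 22.4 × 0.6
     = 939.12 + 360.79 + 288.96 = 1588.9 kPa.
q_all = q_ult / FS = 1588.9 / 2 = 794.43 kPa.

q_all ≈ 794 kPa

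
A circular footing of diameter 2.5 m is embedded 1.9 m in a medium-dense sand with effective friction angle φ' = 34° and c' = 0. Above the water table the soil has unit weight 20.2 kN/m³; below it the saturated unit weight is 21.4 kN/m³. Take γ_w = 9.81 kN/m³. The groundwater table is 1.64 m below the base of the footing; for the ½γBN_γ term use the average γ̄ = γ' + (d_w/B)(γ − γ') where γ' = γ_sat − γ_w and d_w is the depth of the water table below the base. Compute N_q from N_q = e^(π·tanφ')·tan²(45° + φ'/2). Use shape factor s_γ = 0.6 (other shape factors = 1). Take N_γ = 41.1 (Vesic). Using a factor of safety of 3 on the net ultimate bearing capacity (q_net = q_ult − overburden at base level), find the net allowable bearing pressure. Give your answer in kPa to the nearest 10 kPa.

q_all(net) ≈ 540 kPa

N_q = e^(π·tan34°)·tan²(62°) = 29.44.
q = γ·D_f = 20.2 × 1.9 = 38.38 kPa.
γ' = 11.59 kN/m³; averaging over the depth B below the base, γ̄ = γ' + (d_w/B)(γ − γ') = 17.238 kN/m³.
q·N_q = 38.38 × 29.44 = 1129.9 kPa
0.5·γ·B·N_γ·s_γ = 0.5 × 17.238 × 2.5 × 41.1 × 0.6 = 531.37 kPa
q_ult = 1129.9 + 531.37 = 1661.3 kPa.
q_net = 1661.3 − 38.38 = 1622.9 kPa.
q_all(net) = 1622.9 / 3 = 540.96 kPa.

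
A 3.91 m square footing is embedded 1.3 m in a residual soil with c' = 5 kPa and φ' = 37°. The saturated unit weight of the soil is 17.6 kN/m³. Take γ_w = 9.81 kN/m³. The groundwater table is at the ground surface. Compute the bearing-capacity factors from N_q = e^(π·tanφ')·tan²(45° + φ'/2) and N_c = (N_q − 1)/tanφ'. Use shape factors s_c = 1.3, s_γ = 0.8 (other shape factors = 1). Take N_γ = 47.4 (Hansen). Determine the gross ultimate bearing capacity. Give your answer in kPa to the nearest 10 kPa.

q_ult ≈ 1370 kPa

tan37° = 0.7536, so N_q = e^(π×0.7536)·tan²(63.5°) = 10.669 × 4.023 = 42.92.
N_c = (42.92 − 1)/tan37° = 55.63.
γ' = 17.6 − 9.81 = 7.79 kN/m³ (submerged throughout). q = 7.79 × 1.3 = 10.127 kPa; the same γ' applies in the ½γBN_γ term.
c·N_c·s_c = 5 × 55.63 × 1.3 = 361.59 kPa
q·N_q = 10.127 × 42.92 = 434.65 kPa
0.5·γ·B·N_γ·s_γ = 0.5 × 7.79 × 3.91 × 47.4 × 0.8 = 577.5 kPa
q_ult = 361.59 + 434.65 + 577.5 = 1373.7 kPa.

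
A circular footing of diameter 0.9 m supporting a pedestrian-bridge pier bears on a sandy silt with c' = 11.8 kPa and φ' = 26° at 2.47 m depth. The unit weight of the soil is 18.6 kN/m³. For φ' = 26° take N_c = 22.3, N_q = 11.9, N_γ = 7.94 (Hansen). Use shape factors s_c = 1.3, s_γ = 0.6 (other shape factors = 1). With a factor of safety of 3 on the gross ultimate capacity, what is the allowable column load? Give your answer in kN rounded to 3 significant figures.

Overburden at base level: q = 18.6 × 2.47 = 45.942 kPa.
Cohesion term c·N_c·s_c = 11.8 × 22.3 × 1.3 = 342.08 kPa; surcharge term q·N_q = 45.942 × 11.9 = 546.71 kPa; self-weight term 0.5·γ·B·N_γ·s_γ = 0.5 × 18.6 × 0.9 × 7.94 × 0.6 = 39.875 kPa.
q_ult = 342.08 + 546.71 + 39.875 = 928.67 kPa.
Gross allowable pressure q_all = 928.67 / 3 = 309.56 kPa.
Footing area = 0.6362 m², so allowable column load = 309.56 × 0.6362 = 196.94 kN.

P_all ≈ 197 kN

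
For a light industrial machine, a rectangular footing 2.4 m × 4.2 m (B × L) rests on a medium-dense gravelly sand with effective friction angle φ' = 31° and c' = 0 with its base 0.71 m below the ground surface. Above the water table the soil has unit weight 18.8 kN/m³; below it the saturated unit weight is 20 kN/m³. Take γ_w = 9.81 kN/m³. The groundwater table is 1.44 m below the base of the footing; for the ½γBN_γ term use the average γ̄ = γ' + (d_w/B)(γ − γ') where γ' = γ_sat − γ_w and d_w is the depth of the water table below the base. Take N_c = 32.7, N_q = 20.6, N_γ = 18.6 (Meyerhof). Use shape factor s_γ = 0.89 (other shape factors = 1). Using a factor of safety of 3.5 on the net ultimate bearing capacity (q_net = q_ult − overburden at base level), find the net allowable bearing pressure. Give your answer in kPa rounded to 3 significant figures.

q = γ·D_f = 18.8 × 0.71 = 13.348 kPa.
γ' = 10.19 kN/m³; averaging over the depth B below the base, γ̄ = γ' + (d_w/B)(γ − γ') = 15.356 kN/m³.
q·N_q = 13.348 × 20.6 = 274.97 kPa
0.5·γ·B·N_γ·s_γ = 0.5 × 15.356 × 2.4 × 18.6 × 0.89 = 305.04 kPa
q_ult = 274.97 + 305.04 = 580.01 kPa.
q_net = 580.01 − 13.348 = 566.66 kPa.
q_all(net) = 566.66 / 3.5 = 161.9 kPa.

q_all(net) ≈ 162 kPa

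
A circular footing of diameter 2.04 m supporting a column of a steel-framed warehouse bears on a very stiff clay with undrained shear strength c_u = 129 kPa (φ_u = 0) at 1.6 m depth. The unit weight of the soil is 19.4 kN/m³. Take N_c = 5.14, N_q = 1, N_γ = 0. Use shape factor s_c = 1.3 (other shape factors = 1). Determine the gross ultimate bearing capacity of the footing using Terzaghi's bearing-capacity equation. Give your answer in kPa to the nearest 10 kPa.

q_ult ≈ 890 kPa

q = γ·D_f = 19.4 × 1.6 = 31.04 kPa.
c·N_c·s_c = 129 × 5.14 × 1.3 = 861.98 kPa
q·N_q = 31.04 × 1 = 31.04 kPa
q_ult = 861.98 + 31.04 = 893.02 kPa.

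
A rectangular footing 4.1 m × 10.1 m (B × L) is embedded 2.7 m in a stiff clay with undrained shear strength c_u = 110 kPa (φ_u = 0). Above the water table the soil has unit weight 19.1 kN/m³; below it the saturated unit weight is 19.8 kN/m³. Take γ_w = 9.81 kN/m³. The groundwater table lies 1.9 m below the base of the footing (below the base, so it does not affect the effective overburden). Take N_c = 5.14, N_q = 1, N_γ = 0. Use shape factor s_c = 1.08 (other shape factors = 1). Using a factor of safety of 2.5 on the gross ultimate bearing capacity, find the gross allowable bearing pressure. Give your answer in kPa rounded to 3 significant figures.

Effective surcharge at the founding depth q = γ·D_f = 19.1 × 2.7 = 51.57 kPa.
q_ult = c·N_c·s_c + q·N_q
     = 110 × 5.14 × 1.08 + 51.57 × 1
     = 610.63 + 51.57 = 662.2 kPa.
q_all = 662.2 / 2.5 = 264.88 kPa.

q_all ≈ 265 kPa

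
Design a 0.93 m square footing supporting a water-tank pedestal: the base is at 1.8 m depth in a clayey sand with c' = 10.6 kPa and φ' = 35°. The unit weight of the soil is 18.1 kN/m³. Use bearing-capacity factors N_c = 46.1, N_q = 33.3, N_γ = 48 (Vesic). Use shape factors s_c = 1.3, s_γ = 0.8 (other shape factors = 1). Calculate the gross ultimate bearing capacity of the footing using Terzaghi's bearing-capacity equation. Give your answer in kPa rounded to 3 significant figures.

q_ult ≈ 2040 kPa

Overburden at base level: q = 18.1 × 1.8 = 32.58 kPa.
Cohesion term c·N_c·s_c = 10.6 × 46.1 × 1.3 = 635.26 kPa; surcharge term q·N_q = 32.58 × 33.3 = 1084.9 kPa; self-weight term 0.5·γ·B·N_γ·s_γ = 0.5 × 18.1 × 0.93 × 48 × 0.8 = 323.19 kPa.
q_ult = 635.26 + 1084.9 + 323.19 = 2043.4 kPa.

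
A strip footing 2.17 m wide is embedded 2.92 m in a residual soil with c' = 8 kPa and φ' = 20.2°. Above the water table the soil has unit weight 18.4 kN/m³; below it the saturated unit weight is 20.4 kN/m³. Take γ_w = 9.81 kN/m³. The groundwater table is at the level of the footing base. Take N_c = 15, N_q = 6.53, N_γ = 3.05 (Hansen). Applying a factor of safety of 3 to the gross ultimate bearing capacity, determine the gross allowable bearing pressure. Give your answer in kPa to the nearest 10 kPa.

Effective surcharge at the founding depth q = γ·D_f = 18.4 × 2.92 = 53.728 kPa.
The water table coincides with the base, so in the self-weight term γ → γ' = 10.59 kN/m³.
q_ult = c·N_c + q·N_q + 0.5·γ·B·N_γ
     = 8 × 15 + 53.728 × 6.53 + 0.5 × 10.59 × 2.17 × 3.05
     = 120 + 350.84 + 35.045 = 505.89 kPa.
q_all = q_ult / FS = 505.89 / 3 = 168.63 kPa.

q_all ≈ 170 kPa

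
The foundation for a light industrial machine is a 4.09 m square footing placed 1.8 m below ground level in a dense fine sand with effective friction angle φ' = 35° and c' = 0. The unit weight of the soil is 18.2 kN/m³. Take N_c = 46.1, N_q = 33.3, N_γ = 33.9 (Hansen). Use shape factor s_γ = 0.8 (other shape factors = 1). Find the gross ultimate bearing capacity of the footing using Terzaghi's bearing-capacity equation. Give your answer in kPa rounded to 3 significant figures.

Effective surcharge at the founding depth q = γ·D_f = 18.2 × 1.8 = 32.76 kPa.
q_ult = q·N_q + 0.5·γ·B·N_γ·s_γ
     = 32.76 × 33.3 + 0.5 × 18.2 × 4.09 × 33.9 × 0.8
     = 1090.9 + 1009.4 = 2100.3 kPa.

q_ult ≈ 2100 kPa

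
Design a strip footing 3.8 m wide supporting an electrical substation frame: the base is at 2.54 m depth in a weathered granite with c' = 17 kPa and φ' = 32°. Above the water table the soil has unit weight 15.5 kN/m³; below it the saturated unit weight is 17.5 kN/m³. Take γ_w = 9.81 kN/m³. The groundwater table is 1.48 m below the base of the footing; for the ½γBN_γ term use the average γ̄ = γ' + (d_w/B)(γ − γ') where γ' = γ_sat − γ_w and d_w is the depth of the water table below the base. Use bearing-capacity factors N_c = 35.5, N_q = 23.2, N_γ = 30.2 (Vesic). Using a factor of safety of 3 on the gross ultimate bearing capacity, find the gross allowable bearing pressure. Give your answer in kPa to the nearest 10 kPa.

Effective surcharge at the founding depth q = γ·D_f = 15.5 × 2.54 = 39.37 kPa.
With d_w = 1.48 m < B, γ̄ = 7.69 + (1.48/3.8) × (15.5 − 7.69) = 10.732 kN/m³.
q_ult = c·N_c + q·N_q + 0.5·γ·B·N_γ
     = 17 × 35.5 + 39.37 × 23.2 + 0.5 × 10.732 × 3.8 × 30.2
     = 603.5 + 913.38 + 615.79 = 2132.7 kPa.
q_all = 2132.7 / 3 = 710.89 kPa.

q_all ≈ 710 kPa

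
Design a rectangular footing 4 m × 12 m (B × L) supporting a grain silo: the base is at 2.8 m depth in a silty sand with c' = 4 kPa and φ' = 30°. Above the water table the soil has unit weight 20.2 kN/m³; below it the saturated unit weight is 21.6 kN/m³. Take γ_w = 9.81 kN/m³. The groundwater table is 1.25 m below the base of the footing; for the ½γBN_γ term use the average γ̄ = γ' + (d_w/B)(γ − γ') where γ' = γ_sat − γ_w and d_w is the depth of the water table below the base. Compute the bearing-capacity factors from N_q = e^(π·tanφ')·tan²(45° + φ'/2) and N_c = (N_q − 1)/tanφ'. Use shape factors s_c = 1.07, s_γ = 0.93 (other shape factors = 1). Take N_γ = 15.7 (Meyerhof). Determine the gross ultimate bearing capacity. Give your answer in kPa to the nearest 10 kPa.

tan30° = 0.5774, so N_q = e^(π×0.5774)·tan²(60°) = 6.134 × 3.0 = 18.4.
N_c = (18.4 − 1)/tan30° = 30.14.
Overburden at base level: q = 20.2 × 2.8 = 56.56 kPa.
The water table is 1.25 m below the base (< B = 4 m), so the ½γBN_γ term uses γ̄ = γ' + (d_w/B)(γ − γ') = 11.79 + (1.25/4)(20.2 − 11.79) = 14.418 kN/m³.
Cohesion term c·N_c·s_c = 4 × 30.14 × 1.07 = 129 kPa; surcharge term q·N_q = 56.56 × 18.401 = 1040.8 kPa; self-weight term 0.5·γ·B·N_γ·s_γ = 0.5 × 14.418 × 4 × 15.7 × 0.93 = 421.04 kPa.
q_ult = 129 + 1040.8 + 421.04 = 1590.8 kPa.

q_ult ≈ 1590 kPa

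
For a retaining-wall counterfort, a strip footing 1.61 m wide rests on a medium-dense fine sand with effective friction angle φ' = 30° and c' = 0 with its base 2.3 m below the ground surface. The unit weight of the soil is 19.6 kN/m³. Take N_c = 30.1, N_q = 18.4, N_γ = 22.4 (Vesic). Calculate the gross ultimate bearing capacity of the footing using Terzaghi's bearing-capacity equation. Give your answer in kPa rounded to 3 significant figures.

q_ult ≈ 1180 kPa

q = γ·D_f = 19.6 × 2.3 = 45.08 kPa.
q·N_q = 45.08 × 18.4 = 829.47 kPa
0.5·γ·B·N_γ = 0.5 × 19.6 × 1.61 × 22.4 = 353.43 kPa
q_ult = 829.47 + 353.43 = 1182.9 kPa.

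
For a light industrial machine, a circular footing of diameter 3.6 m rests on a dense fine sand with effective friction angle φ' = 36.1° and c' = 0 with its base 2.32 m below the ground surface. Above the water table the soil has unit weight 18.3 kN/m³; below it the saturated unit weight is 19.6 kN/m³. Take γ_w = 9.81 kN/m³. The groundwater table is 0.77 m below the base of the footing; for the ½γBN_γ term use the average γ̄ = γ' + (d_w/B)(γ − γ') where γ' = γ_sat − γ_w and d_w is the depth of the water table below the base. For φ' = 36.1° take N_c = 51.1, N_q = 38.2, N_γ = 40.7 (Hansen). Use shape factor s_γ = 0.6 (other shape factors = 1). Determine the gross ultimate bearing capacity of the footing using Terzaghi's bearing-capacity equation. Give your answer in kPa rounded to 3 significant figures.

Overburden at base level: q = 18.3 × 2.32 = 42.456 kPa.
The water table is 0.77 m below the base (< B = 3.6 m), so the ½γBN_γ term uses γ̄ = γ' + (d_w/B)(γ − γ') = 9.79 + (0.77/3.6)(18.3 − 9.79) = 11.61 kN/m³.
Surcharge term q·N_q = 42.456 × 38.2 = 1621.8 kPa; self-weight term 0.5·γ·B·N_γ·s_γ = 0.5 × 11.61 × 3.6 × 40.7 × 0.6 = 510.34 kPa.
q_ult = 1621.8 + 510.34 = 2132.2 kPa.

q_ult ≈ 2130 kPa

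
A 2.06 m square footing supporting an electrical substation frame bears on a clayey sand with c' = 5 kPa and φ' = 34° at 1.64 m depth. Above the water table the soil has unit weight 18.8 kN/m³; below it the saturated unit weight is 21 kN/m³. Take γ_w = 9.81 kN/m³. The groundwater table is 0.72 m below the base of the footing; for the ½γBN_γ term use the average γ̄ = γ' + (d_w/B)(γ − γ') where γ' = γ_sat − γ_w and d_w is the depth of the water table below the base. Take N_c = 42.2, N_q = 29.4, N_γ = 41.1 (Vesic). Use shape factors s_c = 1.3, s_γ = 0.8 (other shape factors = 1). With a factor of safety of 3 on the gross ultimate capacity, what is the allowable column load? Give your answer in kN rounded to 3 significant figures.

Effective surcharge at the founding depth q = γ·D_f = 18.8 × 1.64 = 30.832 kPa.
With d_w = 0.72 m < B, γ̄ = 11.19 + (0.72/2.06) × (18.8 − 11.19) = 13.85 kN/m³.
q_ult = c·N_c·s_c + q·N_q + 0.5·γ·B·N_γ·s_γ
     = 5 × 42.2 × 1.3 + 30.832 × 29.4 + 0.5 × 13.85 × 2.06 × 41.1 × 0.8
     = 274.3 + 906.46 + 469.04 = 1649.8 kPa.
Gross allowable pressure q_all = 1649.8 / 3 = 549.93 kPa.
Footing area = 4.2436 m², so allowable column load = 549.93 × 4.2436 = 2333.7 kN.

P_all ≈ 2330 kN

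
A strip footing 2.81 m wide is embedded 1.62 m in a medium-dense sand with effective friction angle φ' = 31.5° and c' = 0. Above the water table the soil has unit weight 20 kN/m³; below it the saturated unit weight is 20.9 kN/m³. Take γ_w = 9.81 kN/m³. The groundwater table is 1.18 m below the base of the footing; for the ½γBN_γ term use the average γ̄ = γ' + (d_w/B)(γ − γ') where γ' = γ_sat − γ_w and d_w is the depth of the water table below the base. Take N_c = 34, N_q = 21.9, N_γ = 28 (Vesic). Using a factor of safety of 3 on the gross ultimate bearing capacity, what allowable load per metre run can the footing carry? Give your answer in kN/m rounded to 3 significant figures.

q = γ·D_f = 20 × 1.62 = 32.4 kPa.
γ' = 11.09 kN/m³; averaging over the depth B below the base, γ̄ = γ' + (d_w/B)(γ − γ') = 14.832 kN/m³.
q·N_q = 32.4 × 21.9 = 709.56 kPa
0.5·γ·B·N_γ = 0.5 × 14.832 × 2.81 × 28 = 583.47 kPa
q_ult = 709.56 + 583.47 = 1293 kPa.
Gross allowable pressure q_all = 1293 / 3 = 431.01 kPa.
Allowable wall load = q_all × B = 431.01 × 2.81 = 1211.1 kN per metre run.

≈ 1210 kN/m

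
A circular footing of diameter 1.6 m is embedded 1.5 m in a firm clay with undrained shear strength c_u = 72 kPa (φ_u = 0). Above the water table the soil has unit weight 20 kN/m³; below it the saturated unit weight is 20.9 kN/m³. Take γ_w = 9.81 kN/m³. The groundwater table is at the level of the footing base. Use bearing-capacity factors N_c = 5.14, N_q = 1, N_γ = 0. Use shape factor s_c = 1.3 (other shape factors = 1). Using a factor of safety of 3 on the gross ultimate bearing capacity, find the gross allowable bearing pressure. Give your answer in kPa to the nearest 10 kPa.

Effective surcharge at the founding depth q = γ·D_f = 20 × 1.5 = 30 kPa.
q_ult = c·N_c·s_c + q·N_q
     = 72 × 5.14 × 1.3 + 30 × 1
     = 481.1 + 30 = 511.1 kPa.
q_all = 511.1 / 3 = 170.37 kPa.

q_all ≈ 170 kPa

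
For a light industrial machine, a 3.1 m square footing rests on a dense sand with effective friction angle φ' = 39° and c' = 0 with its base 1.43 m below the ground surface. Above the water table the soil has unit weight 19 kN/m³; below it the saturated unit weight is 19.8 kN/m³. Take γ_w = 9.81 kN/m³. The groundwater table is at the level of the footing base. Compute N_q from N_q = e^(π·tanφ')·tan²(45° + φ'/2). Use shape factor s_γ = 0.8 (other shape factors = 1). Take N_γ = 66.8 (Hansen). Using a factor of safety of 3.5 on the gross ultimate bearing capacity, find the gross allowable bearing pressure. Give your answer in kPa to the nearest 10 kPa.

q_all ≈ 670 kPa

N_q = e^(π·tan39°)·tan²(64.5°) = 55.96.
q = γ·D_f = 19 × 1.43 = 27.17 kPa.
For the ½γBN_γ term take γ' = 19.8 − 9.81 = 9.99 kN/m³ (soil below base is submerged).
q·N_q = 27.17 × 55.957 = 1520.4 kPa
0.5·γ·B·N_γ·s_γ = 0.5 × 9.99 × 3.1 × 66.8 × 0.8 = 827.49 kPa
q_ult = 1520.4 + 827.49 = 2347.9 kPa.
q_all = 2347.9 / 3.5 = 670.82 kPa.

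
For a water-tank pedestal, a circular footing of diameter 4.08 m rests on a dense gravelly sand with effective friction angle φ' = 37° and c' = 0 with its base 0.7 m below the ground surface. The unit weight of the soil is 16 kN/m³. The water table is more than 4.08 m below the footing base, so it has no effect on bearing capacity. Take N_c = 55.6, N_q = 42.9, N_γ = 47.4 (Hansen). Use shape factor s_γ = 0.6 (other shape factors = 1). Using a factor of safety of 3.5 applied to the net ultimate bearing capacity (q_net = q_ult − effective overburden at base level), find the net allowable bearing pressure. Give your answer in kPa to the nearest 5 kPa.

Effective surcharge at the founding depth q = γ·D_f = 16 × 0.7 = 11.2 kPa.
q_ult = q·N_q + 0.5·γ·B·N_γ·s_γ
     = 11.2 × 42.9 + 0.5 × 16 × 4.08 × 47.4 × 0.6
     = 480.48 + 928.28 = 1408.8 kPa.
Net ultimate: q_net = 1408.8 − 11.2 = 1397.6 kPa.
q_all(net) = 1397.6 / 3.5 = 399.3 kPa.

q_all(net) ≈ 400 kPa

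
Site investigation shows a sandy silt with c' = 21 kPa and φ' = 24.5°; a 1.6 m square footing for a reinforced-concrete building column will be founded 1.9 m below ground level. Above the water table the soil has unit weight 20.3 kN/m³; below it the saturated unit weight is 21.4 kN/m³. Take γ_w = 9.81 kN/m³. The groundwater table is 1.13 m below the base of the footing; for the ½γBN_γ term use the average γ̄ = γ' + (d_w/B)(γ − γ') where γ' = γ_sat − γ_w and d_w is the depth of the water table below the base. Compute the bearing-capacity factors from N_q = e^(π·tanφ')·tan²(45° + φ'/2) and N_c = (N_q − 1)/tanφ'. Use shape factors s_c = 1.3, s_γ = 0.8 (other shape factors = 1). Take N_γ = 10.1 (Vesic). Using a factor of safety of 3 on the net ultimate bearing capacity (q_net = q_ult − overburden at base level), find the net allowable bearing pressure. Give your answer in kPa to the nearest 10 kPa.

q_all(net) ≈ 340 kPa

N_q = e^(π·tan24.5°)·tan²(57.25°) = 10.12; N_c = (N_q − 1)/tanφ' = 20.01.
Overburden at base level: q = 20.3 × 1.9 = 38.57 kPa.
The water table is 1.13 m below the base (< B = 1.6 m), so the ½γBN_γ term uses γ̄ = γ' + (d_w/B)(γ − γ') = 11.59 + (1.13/1.6)(20.3 − 11.59) = 17.741 kN/m³.
Cohesion term c·N_c·s_c = 21 × 20.006 × 1.3 = 546.16 kPa; surcharge term q·N_q = 38.57 × 10.117 = 390.22 kPa; self-weight term 0.5·γ·B·N_γ·s_γ = 0.5 × 17.741 × 1.6 × 10.1 × 0.8 = 114.68 kPa.
q_ult = 546.16 + 390.22 + 114.68 = 1051.1 kPa.
q_net = 1051.1 − 38.57 = 1012.5 kPa.
q_all(net) = 1012.5 / 3 = 337.5 kPa.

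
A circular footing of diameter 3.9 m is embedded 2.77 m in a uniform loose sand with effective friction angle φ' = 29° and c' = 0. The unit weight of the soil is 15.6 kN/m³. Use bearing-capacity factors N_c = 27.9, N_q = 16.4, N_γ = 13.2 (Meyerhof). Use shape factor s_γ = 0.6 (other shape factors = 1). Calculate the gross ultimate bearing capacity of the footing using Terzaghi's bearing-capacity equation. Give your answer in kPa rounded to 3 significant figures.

q_ult ≈ 950 kPa

Effective surcharge at the founding depth q = γ·D_f = 15.6 × 2.77 = 43.212 kPa.
q_ult = q·N_q + 0.5·γ·B·N_γ·s_γ
     = 43.212 × 16.4 + 0.5 × 15.6 × 3.9 × 13.2 × 0.6
     = 708.68 + 240.93 = 949.6 kPa.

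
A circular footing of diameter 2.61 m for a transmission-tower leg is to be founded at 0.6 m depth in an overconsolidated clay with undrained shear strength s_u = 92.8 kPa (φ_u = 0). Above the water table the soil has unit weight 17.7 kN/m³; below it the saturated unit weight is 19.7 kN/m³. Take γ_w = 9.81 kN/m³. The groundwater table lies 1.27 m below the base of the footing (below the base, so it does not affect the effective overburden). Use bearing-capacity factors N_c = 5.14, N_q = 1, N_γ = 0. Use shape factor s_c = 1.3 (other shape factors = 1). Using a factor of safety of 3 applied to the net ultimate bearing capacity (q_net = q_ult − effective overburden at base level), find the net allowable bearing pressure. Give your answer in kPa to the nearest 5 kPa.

q_all(net) ≈ 205 kPa

q = γ·D_f = 17.7 × 0.6 = 10.62 kPa.
c·N_c·s_c = 92.8 × 5.14 × 1.3 = 620.09 kPa
q·N_q = 10.62 × 1 = 10.62 kPa
q_ult = 620.09 + 10.62 = 630.71 kPa.
Net ultimate: q_net = 630.71 − 10.62 = 620.09 kPa.
q_all(net) = 620.09 / 3 = 206.7 kPa.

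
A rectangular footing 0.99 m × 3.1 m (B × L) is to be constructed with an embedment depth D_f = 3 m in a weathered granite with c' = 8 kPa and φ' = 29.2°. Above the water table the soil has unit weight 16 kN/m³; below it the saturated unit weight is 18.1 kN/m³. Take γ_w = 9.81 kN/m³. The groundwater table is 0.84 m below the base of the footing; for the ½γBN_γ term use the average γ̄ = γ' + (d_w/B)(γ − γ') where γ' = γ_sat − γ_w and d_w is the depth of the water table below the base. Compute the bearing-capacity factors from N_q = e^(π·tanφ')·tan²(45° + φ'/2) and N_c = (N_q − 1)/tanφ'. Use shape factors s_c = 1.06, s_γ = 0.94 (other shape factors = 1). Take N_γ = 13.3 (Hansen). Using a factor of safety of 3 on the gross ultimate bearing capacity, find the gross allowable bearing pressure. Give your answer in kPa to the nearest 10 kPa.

N_q = e^(π·tan29.2°)·tan²(59.6°) = 16.82; N_c = (N_q − 1)/tanφ' = 28.3.
Overburden at base level: q = 16 × 3 = 48 kPa.
The water table is 0.84 m below the base (< B = 0.99 m), so the ½γBN_γ term uses γ̄ = γ' + (d_w/B)(γ − γ') = 8.29 + (0.84/0.99)(16 − 8.29) = 14.832 kN/m³.
Cohesion term c·N_c·s_c = 8 × 28.298 × 1.06 = 239.96 kPa; surcharge term q·N_q = 48 × 16.815 = 807.12 kPa; self-weight term 0.5·γ·B·N_γ·s_γ = 0.5 × 14.832 × 0.99 × 13.3 × 0.94 = 91.787 kPa.
q_ult = 239.96 + 807.12 + 91.787 = 1138.9 kPa.
q_all = 1138.9 / 3 = 379.62 kPa.

q_all ≈ 380 kPa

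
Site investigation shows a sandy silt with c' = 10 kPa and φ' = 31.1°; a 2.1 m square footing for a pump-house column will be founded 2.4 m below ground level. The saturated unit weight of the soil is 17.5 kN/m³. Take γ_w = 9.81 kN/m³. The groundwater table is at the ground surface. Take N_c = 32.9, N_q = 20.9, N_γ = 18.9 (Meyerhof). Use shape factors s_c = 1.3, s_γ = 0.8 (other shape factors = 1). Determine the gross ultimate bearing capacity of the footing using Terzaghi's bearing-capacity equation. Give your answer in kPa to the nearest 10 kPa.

q_ult ≈ 940 kPa

Water table at ground surface, so effective unit weight γ' = 17.5 − 9.81 = 7.69 kN/m³ is used throughout; overburden q = 7.69 × 2.4 = 18.456 kPa; the same γ' applies in the ½γBN_γ term.
Cohesion term c·N_c·s_c = 10 × 32.9 × 1.3 = 427.7 kPa; surcharge term q·N_q = 18.456 × 20.9 = 385.73 kPa; self-weight term 0.5·γ·B·N_γ·s_γ = 0.5 × 7.69 × 2.1 × 18.9 × 0.8 = 122.09 kPa.
q_ult = 427.7 + 385.73 + 122.09 = 935.52 kPa.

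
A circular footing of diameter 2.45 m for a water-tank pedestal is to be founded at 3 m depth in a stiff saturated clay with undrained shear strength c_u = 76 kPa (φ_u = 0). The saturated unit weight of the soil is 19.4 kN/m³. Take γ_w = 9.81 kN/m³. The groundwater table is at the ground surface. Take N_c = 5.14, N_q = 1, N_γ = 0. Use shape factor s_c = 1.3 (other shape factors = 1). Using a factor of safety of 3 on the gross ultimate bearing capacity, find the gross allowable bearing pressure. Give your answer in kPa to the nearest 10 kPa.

With the water table at the surface the whole profile is submerged: γ' = 19.4 − 9.81 = 9.59 kN/m³, so q = γ'·D_f = 28.77 kPa.
q_ult = c·N_c·s_c + q·N_q
     = 76 × 5.14 × 1.3 + 28.77 × 1
     = 507.83 + 28.77 = 536.6 kPa.
q_all = 536.6 / 3 = 178.87 kPa.

q_all ≈ 180 kPa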